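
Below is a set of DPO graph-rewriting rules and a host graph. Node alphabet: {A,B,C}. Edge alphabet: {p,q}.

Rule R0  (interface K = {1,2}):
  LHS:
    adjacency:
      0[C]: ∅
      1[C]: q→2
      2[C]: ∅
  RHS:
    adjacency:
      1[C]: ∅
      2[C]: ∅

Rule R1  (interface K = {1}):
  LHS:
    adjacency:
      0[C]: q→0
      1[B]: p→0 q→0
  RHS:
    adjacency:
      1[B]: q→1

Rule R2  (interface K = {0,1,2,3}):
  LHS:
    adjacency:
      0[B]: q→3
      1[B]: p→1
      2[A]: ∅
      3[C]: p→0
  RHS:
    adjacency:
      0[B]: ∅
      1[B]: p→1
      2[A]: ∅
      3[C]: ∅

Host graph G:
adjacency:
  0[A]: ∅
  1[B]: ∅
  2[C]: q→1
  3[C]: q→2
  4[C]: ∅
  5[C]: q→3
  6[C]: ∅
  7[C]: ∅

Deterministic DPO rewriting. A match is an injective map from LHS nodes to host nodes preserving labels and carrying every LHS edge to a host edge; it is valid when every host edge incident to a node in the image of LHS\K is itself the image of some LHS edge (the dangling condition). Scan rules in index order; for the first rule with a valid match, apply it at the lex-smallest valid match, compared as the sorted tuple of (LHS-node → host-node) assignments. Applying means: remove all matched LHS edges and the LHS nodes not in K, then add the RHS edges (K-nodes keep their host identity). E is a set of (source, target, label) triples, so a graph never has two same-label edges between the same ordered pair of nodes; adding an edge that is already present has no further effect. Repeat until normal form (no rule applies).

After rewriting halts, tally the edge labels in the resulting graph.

[0] host  ⇒  8 nodes, 3 edges  {2-q->1 3-q->2 5-q->3}
[1] R0 @ {0↦4, 1↦3, 2↦2}  ⇒  7 nodes, 2 edges  {2-q->1 5-q->3}
[2] R0 @ {0↦6, 1↦5, 2↦3}  ⇒  6 nodes, 1 edges  {2-q->1}
final graph: no rule applies after step 2
NF edges: [(2, 1, 'q')]

Answer: q:1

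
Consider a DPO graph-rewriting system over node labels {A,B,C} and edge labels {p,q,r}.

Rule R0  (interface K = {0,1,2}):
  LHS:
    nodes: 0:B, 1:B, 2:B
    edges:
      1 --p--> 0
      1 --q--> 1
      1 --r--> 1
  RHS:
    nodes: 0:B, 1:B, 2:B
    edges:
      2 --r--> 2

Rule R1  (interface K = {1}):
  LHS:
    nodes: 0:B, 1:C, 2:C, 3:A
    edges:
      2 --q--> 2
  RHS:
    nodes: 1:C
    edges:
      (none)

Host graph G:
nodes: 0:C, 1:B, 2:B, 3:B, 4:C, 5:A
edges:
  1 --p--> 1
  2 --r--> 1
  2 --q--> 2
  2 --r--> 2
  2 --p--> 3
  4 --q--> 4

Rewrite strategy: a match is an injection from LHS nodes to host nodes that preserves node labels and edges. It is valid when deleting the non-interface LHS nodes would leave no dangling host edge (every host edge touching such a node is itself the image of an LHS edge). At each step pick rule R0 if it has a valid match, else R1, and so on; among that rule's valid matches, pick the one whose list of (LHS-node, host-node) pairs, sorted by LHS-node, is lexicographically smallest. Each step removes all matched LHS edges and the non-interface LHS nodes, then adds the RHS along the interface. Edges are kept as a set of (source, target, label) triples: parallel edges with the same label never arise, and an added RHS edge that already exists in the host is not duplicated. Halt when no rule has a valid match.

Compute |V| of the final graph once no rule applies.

Answer: 3

Rewrite trace:
initial: |V|=6 |E|=6  E = 1-p->1 2-r->1 2-q->2 2-r->2 2-p->3 4-q->4
step 1: apply R0 at {0↦3, 1↦2, 2↦1}  → |V|=6 |E|=4  E = 1-p->1 1-r->1 2-r->1 4-q->4
step 2: apply R1 at {0↦3, 1↦0, 2↦4, 3↦5}  → |V|=3 |E|=3  E = 1-p->1 1-r->1 2-r->1
final graph: no rule applies after step 2
NF nodes: {0:C, 1:B, 2:B}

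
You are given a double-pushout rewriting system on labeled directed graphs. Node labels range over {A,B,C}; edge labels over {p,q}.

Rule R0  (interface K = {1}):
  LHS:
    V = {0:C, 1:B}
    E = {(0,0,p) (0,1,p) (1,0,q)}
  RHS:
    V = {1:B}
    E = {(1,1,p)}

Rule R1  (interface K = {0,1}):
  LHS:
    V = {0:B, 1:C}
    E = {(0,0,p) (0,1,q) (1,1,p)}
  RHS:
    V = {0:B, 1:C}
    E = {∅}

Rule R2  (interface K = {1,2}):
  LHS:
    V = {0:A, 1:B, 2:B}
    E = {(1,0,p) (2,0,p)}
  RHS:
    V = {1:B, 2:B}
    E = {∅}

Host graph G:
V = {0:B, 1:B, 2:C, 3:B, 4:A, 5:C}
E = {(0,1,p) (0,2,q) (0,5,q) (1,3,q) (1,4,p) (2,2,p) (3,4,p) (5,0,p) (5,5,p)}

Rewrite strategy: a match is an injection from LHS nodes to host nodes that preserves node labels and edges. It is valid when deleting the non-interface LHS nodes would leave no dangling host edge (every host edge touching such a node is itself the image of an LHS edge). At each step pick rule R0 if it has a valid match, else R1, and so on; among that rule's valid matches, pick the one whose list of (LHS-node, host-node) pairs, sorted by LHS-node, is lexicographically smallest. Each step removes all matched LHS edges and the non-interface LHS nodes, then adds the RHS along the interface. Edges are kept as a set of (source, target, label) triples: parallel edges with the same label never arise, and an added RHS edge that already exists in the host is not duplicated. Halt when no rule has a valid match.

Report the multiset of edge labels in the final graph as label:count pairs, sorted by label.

[0] host  ⇒  6 nodes, 9 edges  {0-p->1 0-q->2 0-q->5 1-q->3 1-p->4 2-p->2 3-p->4 5-p->0 5-p->5}
[1] R0 @ {0↦5, 1↦0}  ⇒  5 nodes, 7 edges  {0-p->0 0-p->1 0-q->2 1-q->3 1-p->4 2-p->2 3-p->4}
[2] R1 @ {0↦0, 1↦2}  ⇒  5 nodes, 4 edges  {0-p->1 1-q->3 1-p->4 3-p->4}
[3] R2 @ {0↦4, 1↦1, 2↦3}  ⇒  4 nodes, 2 edges  {0-p->1 1-q->3}
halt: no rule applies after step 3
NF edges: [(0, 1, 'p'), (1, 3, 'q')]

Answer: p:1 q:1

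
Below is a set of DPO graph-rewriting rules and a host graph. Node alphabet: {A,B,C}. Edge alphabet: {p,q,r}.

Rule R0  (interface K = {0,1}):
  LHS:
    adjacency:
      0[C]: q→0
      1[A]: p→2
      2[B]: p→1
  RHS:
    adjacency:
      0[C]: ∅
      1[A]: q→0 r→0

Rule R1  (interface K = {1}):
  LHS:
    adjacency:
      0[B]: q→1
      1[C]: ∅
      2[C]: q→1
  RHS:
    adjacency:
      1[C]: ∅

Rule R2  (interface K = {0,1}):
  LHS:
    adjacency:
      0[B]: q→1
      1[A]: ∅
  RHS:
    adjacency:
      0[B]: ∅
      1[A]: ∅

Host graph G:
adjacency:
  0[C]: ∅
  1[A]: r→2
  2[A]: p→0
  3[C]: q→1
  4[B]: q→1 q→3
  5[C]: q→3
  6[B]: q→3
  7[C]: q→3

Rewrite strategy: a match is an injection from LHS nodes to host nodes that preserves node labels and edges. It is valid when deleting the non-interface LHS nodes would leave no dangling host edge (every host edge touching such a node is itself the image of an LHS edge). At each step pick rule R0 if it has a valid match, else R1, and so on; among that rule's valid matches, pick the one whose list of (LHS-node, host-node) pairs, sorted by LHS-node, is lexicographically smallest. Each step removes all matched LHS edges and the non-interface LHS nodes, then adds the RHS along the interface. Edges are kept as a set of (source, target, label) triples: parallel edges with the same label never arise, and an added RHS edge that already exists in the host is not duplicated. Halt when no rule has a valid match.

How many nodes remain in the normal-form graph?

Answer: 4

Derivation:
initial: |V|=8 |E|=8  E = 1-r->2 2-p->0 3-q->1 4-q->1 4-q->3 5-q->3 6-q->3 7-q->3
step 1: apply R1 at {0↦6, 1↦3, 2↦5}  → |V|=6 |E|=6  E = 1-r->2 2-p->0 3-q->1 4-q->1 4-q->3 7-q->3
step 2: apply R2 at {0↦4, 1↦1}  → |V|=6 |E|=5  E = 1-r->2 2-p->0 3-q->1 4-q->3 7-q->3
step 3: apply R1 at {0↦4, 1↦3, 2↦7}  → |V|=4 |E|=3  E = 1-r->2 2-p->0 3-q->1
halt: no rule applies after step 3
NF nodes: {0:C, 1:A, 2:A, 3:C}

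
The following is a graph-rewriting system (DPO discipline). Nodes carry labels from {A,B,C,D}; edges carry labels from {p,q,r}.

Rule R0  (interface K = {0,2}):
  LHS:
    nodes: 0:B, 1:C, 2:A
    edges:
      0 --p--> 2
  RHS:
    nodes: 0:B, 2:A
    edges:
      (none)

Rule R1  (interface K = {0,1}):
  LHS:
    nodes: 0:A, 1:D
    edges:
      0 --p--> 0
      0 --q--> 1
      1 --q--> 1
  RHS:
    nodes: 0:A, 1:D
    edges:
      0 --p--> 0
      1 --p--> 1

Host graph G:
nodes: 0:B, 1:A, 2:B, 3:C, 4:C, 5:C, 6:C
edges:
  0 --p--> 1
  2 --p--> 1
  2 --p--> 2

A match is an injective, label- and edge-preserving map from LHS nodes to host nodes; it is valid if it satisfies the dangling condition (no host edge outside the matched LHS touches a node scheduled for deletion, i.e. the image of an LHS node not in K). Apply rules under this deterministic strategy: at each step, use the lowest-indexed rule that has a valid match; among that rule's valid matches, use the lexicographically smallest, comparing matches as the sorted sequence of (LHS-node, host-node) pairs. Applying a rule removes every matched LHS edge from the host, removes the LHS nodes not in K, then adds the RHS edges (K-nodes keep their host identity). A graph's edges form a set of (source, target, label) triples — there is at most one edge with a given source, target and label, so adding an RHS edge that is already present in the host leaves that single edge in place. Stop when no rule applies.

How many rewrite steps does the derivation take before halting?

Answer: 2

Steps:
start.  V:7 E:3  edges: 0-p->1 2-p->1 2-p->2
1. fire R0 via {0↦0, 1↦3, 2↦1}  →  V:6 E:2  edges: 2-p->1 2-p->2
2. fire R0 via {0↦2, 1↦4, 2↦1}  →  V:5 E:1  edges: 2-p->2
halt: no rule applies after step 2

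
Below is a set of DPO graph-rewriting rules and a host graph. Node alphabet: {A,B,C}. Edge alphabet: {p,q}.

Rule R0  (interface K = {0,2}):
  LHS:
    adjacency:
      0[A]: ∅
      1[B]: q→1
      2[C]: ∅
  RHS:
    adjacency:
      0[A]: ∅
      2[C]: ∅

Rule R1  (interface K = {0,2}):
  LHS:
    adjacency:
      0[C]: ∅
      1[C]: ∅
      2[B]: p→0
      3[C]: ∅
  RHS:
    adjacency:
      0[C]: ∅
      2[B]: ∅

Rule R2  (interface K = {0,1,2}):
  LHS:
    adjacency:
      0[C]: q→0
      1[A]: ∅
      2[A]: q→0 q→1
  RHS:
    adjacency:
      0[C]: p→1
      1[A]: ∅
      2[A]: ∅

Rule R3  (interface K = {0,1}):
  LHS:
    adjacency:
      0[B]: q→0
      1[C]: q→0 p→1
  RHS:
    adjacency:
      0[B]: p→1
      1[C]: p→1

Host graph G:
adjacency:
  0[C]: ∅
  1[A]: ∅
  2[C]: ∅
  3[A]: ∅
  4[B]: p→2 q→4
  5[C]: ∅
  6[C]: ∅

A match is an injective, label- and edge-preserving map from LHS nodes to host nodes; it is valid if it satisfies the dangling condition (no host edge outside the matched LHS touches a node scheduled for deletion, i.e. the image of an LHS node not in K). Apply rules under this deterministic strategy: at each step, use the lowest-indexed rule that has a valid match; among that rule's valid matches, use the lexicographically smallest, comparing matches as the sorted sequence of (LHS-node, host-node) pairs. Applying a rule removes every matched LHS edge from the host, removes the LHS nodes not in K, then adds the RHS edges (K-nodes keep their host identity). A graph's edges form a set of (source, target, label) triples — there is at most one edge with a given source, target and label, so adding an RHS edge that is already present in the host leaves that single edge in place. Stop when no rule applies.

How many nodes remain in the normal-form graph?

Answer: 4

Steps:
[0] host  ⇒  7 nodes, 2 edges  {4-p->2 4-q->4}
[1] R1 @ {0↦2, 1↦0, 2↦4, 3↦5}  ⇒  5 nodes, 1 edges  {4-q->4}
[2] R0 @ {0↦1, 1↦4, 2↦2}  ⇒  4 nodes, 0 edges  {∅}
final graph: no rule applies after step 2
NF nodes: {1:A, 2:C, 3:A, 6:C}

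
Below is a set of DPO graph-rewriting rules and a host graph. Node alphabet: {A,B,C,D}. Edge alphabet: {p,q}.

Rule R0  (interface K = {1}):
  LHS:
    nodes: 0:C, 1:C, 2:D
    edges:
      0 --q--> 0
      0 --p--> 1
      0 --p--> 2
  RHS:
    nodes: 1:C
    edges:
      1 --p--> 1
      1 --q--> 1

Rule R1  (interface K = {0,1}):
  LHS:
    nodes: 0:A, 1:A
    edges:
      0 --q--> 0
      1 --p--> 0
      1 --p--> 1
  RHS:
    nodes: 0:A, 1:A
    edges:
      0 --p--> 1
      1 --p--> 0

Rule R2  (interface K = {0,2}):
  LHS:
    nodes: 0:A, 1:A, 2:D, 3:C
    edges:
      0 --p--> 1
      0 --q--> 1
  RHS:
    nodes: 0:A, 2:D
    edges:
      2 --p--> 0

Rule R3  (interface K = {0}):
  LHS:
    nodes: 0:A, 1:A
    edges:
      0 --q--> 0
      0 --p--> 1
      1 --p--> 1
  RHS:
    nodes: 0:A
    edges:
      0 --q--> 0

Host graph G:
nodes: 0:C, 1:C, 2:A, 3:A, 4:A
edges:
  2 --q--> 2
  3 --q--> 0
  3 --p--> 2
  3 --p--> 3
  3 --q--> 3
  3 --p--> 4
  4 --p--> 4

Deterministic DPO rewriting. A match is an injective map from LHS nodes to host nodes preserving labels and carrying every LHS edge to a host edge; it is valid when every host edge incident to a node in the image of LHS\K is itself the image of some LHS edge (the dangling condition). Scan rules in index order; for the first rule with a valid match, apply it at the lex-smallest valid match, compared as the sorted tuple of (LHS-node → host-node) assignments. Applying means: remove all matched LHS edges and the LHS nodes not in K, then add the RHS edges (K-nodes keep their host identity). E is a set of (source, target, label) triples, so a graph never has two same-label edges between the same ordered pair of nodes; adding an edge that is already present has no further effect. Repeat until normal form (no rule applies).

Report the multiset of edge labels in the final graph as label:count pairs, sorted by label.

Answer: p:2 q:2

Rewrite trace:
initial: |V|=5 |E|=7  E = 2-q->2 3-q->0 3-p->2 3-p->3 3-q->3 3-p->4 4-p->4
step 1: apply R1 at {0↦2, 1↦3}  → |V|=5 |E|=6  E = 2-p->3 3-q->0 3-p->2 3-q->3 3-p->4 4-p->4
step 2: apply R3 at {0↦3, 1↦4}  → |V|=4 |E|=4  E = 2-p->3 3-q->0 3-p->2 3-q->3
normal form: no rule applies after step 2
NF edges: [(2, 3, 'p'), (3, 0, 'q'), (3, 2, 'p'), (3, 3, 'q')]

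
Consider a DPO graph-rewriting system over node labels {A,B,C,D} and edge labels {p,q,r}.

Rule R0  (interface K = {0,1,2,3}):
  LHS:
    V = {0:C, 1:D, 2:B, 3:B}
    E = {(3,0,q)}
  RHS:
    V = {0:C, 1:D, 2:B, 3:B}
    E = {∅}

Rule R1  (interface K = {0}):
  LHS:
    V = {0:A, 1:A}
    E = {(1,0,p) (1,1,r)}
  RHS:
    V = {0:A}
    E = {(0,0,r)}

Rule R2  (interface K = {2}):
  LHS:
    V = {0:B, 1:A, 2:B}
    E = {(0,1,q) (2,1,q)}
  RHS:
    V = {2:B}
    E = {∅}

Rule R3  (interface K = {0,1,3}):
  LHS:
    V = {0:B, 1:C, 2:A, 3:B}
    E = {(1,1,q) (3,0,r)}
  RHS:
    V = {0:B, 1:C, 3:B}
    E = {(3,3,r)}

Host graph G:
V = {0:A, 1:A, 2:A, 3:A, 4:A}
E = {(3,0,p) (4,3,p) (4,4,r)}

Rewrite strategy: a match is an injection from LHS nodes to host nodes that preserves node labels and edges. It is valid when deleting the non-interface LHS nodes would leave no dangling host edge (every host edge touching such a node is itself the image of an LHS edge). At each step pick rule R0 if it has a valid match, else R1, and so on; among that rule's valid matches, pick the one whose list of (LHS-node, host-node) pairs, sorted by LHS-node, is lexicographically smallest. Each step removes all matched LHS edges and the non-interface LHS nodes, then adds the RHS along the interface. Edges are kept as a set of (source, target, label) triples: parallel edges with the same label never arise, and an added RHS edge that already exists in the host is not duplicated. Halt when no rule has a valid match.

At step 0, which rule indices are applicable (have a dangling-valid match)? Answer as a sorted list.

R0: no valid match — LHS pattern not found
R1: 1 valid match — {0↦3, 1↦4}
R2: no valid match — LHS pattern not found
R3: no valid match — LHS pattern not found

Answer: [R1]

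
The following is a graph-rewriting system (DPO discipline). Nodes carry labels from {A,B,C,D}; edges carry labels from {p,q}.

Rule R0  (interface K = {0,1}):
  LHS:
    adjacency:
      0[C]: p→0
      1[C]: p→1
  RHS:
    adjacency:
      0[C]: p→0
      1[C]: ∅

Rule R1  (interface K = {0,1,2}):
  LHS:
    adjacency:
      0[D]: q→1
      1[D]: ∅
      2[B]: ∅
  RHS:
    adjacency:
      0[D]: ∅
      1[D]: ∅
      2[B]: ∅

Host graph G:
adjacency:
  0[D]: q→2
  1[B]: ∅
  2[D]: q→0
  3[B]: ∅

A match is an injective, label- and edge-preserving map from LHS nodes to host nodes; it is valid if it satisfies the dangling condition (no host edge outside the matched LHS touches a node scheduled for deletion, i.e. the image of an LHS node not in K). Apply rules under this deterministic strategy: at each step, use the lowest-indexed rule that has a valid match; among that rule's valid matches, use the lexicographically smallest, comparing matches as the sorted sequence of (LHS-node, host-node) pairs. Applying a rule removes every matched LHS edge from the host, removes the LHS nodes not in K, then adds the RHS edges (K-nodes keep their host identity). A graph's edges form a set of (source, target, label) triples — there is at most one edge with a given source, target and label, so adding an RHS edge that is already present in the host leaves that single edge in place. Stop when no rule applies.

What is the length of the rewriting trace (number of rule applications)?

[0] host  ⇒  4 nodes, 2 edges  {0-q->2 2-q->0}
[1] R1 @ {0↦0, 1↦2, 2↦1}  ⇒  4 nodes, 1 edges  {2-q->0}
[2] R1 @ {0↦2, 1↦0, 2↦1}  ⇒  4 nodes, 0 edges  {∅}
normal form: no rule applies after step 2

Answer: 2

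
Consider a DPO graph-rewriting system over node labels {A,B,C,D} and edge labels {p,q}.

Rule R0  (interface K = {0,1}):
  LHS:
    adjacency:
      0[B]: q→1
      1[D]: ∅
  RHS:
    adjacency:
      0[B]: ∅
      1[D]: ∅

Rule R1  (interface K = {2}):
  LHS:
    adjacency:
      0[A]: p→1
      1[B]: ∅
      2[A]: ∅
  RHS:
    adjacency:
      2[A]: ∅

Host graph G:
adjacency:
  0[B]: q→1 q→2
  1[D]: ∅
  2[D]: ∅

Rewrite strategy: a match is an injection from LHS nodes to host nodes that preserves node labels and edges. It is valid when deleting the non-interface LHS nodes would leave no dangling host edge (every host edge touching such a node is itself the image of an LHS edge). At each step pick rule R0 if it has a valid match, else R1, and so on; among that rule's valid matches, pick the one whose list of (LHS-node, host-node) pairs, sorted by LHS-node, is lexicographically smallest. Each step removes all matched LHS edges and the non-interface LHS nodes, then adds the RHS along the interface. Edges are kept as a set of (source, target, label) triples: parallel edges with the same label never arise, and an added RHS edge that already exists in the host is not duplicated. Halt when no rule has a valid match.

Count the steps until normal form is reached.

Answer: 2

Derivation:
initial: |V|=3 |E|=2  E = 0-q->1 0-q->2
step 1: apply R0 at {0↦0, 1↦1}  → |V|=3 |E|=1  E = 0-q->2
step 2: apply R0 at {0↦0, 1↦2}  → |V|=3 |E|=0  E = ∅
final graph: no rule applies after step 2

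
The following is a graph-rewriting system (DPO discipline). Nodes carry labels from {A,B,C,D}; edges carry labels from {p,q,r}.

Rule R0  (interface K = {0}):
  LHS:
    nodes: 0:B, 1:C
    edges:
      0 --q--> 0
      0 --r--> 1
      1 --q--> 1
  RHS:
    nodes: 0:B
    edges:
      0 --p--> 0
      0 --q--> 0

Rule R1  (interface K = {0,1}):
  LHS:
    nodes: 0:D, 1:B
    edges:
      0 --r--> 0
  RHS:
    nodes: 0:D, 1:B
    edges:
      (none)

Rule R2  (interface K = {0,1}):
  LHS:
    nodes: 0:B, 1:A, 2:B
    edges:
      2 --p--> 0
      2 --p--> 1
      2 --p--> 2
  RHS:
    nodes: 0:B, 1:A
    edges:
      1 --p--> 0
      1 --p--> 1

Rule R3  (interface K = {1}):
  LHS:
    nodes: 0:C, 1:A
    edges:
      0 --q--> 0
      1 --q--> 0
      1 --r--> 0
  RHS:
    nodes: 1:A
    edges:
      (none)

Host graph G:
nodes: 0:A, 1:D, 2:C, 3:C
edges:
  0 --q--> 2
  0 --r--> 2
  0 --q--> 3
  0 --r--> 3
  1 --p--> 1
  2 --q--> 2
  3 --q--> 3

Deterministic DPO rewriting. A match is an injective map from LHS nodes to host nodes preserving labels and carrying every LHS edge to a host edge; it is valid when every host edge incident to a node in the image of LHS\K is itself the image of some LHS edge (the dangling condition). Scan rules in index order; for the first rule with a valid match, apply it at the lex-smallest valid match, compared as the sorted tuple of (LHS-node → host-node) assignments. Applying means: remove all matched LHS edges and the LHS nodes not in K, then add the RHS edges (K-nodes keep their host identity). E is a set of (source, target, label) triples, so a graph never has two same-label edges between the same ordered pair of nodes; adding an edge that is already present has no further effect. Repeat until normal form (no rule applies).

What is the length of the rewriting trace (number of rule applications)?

start.  V:4 E:7  edges: 0-q->2 0-r->2 0-q->3 0-r->3 1-p->1 2-q->2 3-q->3
1. fire R3 via {0↦2, 1↦0}  →  V:3 E:4  edges: 0-q->3 0-r->3 1-p->1 3-q->3
2. fire R3 via {0↦3, 1↦0}  →  V:2 E:1  edges: 1-p->1
normal form: no rule applies after step 2

Answer: 2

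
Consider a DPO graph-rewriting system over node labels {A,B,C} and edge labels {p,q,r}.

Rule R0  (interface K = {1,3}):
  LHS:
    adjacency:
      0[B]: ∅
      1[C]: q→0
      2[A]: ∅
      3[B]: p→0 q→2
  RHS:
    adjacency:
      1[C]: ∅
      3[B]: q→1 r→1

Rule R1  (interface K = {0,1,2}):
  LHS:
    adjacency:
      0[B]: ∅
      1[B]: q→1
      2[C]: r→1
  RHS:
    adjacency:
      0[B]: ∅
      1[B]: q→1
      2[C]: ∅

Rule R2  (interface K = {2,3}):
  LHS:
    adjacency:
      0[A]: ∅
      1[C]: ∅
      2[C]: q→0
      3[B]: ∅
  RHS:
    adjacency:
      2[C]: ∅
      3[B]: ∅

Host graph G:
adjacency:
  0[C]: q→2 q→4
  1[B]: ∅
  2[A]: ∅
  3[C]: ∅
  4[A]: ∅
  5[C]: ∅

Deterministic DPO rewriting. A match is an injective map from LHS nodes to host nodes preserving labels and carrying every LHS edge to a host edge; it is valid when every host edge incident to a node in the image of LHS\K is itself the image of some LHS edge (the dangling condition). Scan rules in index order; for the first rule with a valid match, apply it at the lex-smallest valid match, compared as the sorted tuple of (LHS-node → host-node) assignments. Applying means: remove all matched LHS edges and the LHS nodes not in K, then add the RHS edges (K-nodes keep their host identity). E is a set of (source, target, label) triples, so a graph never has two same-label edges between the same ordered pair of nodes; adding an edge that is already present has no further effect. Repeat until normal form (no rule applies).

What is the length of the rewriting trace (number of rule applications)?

Answer: 2

Steps:
start.  V:6 E:2  edges: 0-q->2 0-q->4
1. fire R2 via {0↦2, 1↦3, 2↦0, 3↦1}  →  V:4 E:1  edges: 0-q->4
2. fire R2 via {0↦4, 1↦5, 2↦0, 3↦1}  →  V:2 E:0  edges: ∅
normal form: no rule applies after step 2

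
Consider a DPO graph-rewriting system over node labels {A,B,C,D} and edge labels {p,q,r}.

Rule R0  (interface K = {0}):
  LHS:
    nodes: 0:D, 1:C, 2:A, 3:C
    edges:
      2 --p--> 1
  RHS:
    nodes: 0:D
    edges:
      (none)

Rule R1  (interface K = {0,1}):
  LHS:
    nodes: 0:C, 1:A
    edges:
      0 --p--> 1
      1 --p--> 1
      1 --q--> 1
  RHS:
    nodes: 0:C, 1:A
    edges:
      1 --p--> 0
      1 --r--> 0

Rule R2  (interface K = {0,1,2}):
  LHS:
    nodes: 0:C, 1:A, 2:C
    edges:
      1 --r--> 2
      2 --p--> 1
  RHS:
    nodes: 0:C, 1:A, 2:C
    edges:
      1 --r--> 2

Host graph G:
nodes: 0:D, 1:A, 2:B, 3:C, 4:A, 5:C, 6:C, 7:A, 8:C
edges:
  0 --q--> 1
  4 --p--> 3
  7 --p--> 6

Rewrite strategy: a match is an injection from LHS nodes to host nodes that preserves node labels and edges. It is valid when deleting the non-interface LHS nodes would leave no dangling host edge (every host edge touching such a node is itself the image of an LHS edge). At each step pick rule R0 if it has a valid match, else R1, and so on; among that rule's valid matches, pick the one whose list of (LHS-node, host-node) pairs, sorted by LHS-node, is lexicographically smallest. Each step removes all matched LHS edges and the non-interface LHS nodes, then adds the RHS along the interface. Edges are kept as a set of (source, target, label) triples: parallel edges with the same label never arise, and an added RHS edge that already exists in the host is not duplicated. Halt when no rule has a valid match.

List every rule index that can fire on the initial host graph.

R0: 4 valid matches — {0↦0, 1↦3, 2↦4, 3↦5}, {0↦0, 1↦3, 2↦4, 3↦8}, {0↦0, 1↦6, 2↦7, 3↦5} (+1 more)
R1: no valid match — LHS pattern not found
R2: no valid match — LHS pattern not found

Answer: [R0]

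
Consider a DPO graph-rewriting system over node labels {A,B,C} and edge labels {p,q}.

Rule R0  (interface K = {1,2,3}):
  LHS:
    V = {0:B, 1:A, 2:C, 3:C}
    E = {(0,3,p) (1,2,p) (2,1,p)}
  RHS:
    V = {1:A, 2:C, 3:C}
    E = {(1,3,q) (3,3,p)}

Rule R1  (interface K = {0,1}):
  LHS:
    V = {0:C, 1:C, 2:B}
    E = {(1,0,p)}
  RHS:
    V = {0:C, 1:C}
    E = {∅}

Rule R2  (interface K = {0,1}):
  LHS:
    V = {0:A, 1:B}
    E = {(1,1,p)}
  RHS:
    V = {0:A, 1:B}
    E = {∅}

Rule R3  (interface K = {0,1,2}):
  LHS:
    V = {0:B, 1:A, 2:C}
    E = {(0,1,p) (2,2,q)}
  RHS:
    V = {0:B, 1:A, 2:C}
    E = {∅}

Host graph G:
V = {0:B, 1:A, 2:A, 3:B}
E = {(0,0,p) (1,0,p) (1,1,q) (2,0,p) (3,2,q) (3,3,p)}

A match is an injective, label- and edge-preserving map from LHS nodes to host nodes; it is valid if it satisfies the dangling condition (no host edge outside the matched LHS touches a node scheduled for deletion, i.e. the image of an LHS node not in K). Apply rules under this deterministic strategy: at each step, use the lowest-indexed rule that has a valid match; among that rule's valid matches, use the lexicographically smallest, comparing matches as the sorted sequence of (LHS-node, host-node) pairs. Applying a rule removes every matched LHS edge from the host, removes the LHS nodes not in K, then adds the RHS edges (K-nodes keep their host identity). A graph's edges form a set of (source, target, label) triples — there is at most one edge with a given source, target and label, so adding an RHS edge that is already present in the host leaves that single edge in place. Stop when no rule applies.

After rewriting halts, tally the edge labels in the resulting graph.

Answer: p:2 q:2

Derivation:
[0] host  ⇒  4 nodes, 6 edges  {0-p->0 1-p->0 1-q->1 2-p->0 3-q->2 3-p->3}
[1] R2 @ {0↦1, 1↦0}  ⇒  4 nodes, 5 edges  {1-p->0 1-q->1 2-p->0 3-q->2 3-p->3}
[2] R2 @ {0↦1, 1↦3}  ⇒  4 nodes, 4 edges  {1-p->0 1-q->1 2-p->0 3-q->2}
final graph: no rule applies after step 2
NF edges: [(1, 0, 'p'), (1, 1, 'q'), (2, 0, 'p'), (3, 2, 'q')]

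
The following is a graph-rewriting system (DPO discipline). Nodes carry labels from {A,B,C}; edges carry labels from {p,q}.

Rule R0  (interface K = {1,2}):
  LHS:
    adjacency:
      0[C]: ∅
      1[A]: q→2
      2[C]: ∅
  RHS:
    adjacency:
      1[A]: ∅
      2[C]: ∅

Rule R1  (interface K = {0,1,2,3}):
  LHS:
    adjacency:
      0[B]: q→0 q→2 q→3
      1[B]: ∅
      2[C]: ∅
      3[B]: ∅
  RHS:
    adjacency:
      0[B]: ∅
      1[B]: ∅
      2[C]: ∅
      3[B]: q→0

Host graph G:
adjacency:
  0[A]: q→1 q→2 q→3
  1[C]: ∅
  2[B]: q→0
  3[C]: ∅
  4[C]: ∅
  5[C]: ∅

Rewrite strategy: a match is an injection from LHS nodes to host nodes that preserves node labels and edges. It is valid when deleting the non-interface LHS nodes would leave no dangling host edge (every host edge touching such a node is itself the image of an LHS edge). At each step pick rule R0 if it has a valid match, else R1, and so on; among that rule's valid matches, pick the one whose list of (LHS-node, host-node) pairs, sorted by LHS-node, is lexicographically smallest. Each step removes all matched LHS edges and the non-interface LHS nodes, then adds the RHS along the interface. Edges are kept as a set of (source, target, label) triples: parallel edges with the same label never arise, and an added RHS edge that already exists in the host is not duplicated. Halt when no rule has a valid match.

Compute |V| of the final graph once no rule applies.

start.  V:6 E:4  edges: 0-q->1 0-q->2 0-q->3 2-q->0
1. fire R0 via {0↦4, 1↦0, 2↦1}  →  V:5 E:3  edges: 0-q->2 0-q->3 2-q->0
2. fire R0 via {0↦1, 1↦0, 2↦3}  →  V:4 E:2  edges: 0-q->2 2-q->0
halt: no rule applies after step 2
NF nodes: {0:A, 2:B, 3:C, 5:C}

Answer: 4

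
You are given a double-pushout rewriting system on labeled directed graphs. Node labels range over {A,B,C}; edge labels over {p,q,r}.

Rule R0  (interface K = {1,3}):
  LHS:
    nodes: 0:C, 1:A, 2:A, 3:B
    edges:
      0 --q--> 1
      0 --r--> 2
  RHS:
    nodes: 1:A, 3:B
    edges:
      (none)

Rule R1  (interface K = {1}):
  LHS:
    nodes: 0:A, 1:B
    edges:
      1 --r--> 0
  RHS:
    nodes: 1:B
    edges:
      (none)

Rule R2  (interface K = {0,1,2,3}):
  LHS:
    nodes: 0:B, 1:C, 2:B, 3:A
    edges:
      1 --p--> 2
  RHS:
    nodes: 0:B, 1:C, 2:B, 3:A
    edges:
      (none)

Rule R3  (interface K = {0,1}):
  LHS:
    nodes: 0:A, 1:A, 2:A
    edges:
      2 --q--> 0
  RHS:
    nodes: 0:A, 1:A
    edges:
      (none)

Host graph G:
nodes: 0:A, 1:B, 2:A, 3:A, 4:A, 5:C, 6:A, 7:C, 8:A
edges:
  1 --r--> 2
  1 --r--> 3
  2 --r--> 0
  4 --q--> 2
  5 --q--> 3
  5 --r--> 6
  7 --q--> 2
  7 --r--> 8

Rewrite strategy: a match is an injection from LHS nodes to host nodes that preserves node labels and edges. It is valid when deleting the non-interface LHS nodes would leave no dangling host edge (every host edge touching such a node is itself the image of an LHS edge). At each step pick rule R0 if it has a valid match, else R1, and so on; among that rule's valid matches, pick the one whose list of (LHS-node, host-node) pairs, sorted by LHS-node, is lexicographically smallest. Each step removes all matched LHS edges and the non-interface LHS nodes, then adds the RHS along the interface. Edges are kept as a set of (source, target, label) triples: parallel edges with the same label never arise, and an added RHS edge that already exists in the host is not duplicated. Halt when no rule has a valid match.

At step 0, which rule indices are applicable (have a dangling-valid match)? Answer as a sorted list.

R0: 2 valid matches — {0↦5, 1↦3, 2↦6, 3↦1}, {0↦7, 1↦2, 2↦8, 3↦1}
R1: no valid match — 2 raw matches, all fail dangling condition
R2: no valid match — LHS pattern not found
R3: 4 valid matches — {0↦2, 1↦0, 2↦4}, {0↦2, 1↦3, 2↦4}, {0↦2, 1↦6, 2↦4} (+1 more)

Answer: [R0,R3]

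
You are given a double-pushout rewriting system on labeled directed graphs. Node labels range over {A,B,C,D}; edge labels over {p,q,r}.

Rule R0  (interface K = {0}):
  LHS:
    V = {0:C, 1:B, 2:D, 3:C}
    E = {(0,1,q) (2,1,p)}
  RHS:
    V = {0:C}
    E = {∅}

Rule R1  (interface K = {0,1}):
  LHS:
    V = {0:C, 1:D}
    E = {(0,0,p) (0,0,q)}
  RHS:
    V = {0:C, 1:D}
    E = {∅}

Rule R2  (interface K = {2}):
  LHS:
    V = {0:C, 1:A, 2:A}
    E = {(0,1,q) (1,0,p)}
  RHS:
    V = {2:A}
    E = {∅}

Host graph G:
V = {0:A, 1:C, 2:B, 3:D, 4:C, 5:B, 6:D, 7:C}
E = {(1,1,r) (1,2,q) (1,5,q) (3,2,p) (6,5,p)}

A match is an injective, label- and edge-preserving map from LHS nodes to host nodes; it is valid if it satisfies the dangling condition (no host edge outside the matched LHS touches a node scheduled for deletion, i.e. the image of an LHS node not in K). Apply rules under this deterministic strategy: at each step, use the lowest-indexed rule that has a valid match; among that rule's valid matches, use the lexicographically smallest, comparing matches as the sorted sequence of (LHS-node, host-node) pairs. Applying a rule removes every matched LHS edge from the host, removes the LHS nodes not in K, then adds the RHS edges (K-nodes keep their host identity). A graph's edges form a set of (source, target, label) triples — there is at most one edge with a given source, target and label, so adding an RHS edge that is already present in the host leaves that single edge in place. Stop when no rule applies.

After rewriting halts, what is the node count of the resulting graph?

start.  V:8 E:5  edges: 1-r->1 1-q->2 1-q->5 3-p->2 6-p->5
1. fire R0 via {0↦1, 1↦2, 2↦3, 3↦4}  →  V:5 E:3  edges: 1-r->1 1-q->5 6-p->5
2. fire R0 via {0↦1, 1↦5, 2↦6, 3↦7}  →  V:2 E:1  edges: 1-r->1
halt: no rule applies after step 2
NF nodes: {0:A, 1:C}

Answer: 2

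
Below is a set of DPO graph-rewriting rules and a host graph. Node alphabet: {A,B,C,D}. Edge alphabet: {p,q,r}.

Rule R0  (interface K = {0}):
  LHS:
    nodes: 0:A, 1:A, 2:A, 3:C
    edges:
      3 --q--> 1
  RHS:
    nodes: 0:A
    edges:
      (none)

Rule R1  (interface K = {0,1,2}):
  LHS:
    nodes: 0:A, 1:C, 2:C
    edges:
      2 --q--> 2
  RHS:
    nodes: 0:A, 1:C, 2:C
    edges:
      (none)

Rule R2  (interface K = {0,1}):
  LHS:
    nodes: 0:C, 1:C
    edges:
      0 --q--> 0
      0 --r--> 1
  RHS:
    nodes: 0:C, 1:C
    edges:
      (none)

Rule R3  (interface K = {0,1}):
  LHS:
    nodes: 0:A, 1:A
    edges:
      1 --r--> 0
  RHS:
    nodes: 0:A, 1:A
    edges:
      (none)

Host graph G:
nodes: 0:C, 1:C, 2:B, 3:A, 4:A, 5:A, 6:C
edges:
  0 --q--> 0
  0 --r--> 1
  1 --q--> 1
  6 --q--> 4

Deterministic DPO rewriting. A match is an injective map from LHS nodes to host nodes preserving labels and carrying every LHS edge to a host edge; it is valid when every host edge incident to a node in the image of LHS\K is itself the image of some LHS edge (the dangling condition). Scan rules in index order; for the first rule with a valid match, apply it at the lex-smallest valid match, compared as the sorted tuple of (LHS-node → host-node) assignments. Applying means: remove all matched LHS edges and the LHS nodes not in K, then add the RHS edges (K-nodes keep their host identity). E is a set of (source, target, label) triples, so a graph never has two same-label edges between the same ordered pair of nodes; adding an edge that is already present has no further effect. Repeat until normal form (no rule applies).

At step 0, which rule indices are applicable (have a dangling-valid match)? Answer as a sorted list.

R0: 2 valid matches — {0↦3, 1↦4, 2↦5, 3↦6}, {0↦5, 1↦4, 2↦3, 3↦6}
R1: 12 valid matches — {0↦3, 1↦0, 2↦1}, {0↦3, 1↦1, 2↦0}, {0↦3, 1↦6, 2↦0} (+9 more)
R2: 1 valid match — {0↦0, 1↦1}
R3: no valid match — LHS pattern not found

Answer: [R0,R1,R2]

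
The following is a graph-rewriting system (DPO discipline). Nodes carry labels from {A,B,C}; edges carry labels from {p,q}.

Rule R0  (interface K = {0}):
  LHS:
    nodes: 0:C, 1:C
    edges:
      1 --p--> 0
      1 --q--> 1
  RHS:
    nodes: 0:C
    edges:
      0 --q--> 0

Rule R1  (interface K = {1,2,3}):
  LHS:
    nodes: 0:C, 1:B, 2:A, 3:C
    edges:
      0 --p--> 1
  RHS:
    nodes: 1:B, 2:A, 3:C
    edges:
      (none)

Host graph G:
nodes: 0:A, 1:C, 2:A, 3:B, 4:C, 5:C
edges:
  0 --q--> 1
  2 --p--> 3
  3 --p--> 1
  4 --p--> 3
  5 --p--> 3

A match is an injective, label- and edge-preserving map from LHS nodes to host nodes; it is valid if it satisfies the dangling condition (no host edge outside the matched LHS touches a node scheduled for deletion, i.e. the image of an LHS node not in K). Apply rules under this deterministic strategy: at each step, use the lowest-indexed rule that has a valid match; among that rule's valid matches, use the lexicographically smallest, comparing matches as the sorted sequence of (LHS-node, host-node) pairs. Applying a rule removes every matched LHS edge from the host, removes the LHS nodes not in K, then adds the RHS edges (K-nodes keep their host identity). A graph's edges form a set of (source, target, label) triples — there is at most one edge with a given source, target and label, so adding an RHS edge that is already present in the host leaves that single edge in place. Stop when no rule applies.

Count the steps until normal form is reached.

Answer: 2

Steps:
initial: |V|=6 |E|=5  E = 0-q->1 2-p->3 3-p->1 4-p->3 5-p->3
step 1: apply R1 at {0↦4, 1↦3, 2↦0, 3↦1}  → |V|=5 |E|=4  E = 0-q->1 2-p->3 3-p->1 5-p->3
step 2: apply R1 at {0↦5, 1↦3, 2↦0, 3↦1}  → |V|=4 |E|=3  E = 0-q->1 2-p->3 3-p->1
final graph: no rule applies after step 2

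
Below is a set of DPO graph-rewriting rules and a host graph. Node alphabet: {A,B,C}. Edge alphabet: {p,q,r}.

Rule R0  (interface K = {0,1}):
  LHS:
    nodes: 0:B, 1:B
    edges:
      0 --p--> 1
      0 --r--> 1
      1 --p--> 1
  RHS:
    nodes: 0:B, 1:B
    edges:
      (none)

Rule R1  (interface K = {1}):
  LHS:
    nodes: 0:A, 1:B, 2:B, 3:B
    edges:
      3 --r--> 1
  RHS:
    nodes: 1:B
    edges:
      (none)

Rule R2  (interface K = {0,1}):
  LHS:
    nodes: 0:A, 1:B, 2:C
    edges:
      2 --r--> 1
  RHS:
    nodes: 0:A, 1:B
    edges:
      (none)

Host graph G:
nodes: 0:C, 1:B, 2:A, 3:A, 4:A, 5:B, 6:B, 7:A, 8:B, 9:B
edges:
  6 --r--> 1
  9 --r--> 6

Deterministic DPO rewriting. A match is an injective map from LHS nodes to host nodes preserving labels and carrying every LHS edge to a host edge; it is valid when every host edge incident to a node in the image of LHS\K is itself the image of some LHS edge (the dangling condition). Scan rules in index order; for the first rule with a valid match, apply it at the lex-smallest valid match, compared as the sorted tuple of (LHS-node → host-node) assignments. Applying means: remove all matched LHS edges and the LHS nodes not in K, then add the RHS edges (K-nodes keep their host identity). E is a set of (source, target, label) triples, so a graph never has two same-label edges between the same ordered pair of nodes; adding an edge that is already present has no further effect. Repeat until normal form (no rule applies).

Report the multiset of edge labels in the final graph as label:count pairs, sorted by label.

Answer: (no edges)

Derivation:
start.  V:10 E:2  edges: 6-r->1 9-r->6
1. fire R1 via {0↦2, 1↦6, 2↦5, 3↦9}  →  V:7 E:1  edges: 6-r->1
2. fire R1 via {0↦3, 1↦1, 2↦8, 3↦6}  →  V:4 E:0  edges: ∅
final graph: no rule applies after step 2
NF edges: []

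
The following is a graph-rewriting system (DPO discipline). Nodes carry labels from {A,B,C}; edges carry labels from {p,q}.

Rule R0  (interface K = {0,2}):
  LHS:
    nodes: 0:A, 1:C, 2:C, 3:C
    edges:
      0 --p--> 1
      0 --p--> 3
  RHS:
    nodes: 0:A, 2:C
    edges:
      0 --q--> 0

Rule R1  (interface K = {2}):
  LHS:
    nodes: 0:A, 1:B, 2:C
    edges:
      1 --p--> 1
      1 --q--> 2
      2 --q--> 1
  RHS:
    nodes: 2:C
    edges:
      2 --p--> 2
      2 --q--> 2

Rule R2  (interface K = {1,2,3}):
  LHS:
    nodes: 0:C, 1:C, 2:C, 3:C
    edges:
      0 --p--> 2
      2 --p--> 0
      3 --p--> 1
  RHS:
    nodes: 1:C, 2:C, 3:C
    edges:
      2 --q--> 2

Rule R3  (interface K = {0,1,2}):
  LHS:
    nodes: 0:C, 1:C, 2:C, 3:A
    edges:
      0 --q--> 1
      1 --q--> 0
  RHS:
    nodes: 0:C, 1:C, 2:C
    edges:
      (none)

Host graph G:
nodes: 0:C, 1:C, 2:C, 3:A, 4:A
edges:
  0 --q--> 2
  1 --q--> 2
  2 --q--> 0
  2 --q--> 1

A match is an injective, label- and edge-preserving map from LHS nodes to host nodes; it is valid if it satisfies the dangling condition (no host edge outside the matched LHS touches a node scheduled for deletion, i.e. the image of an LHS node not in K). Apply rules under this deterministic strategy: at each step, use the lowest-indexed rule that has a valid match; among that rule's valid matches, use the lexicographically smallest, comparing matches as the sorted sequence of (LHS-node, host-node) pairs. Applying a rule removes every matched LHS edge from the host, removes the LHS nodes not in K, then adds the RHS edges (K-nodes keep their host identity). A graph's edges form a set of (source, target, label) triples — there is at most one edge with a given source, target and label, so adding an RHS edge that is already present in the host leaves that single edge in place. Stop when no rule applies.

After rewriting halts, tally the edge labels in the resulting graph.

Answer: (no edges)

Steps:
start.  V:5 E:4  edges: 0-q->2 1-q->2 2-q->0 2-q->1
1. fire R3 via {0↦0, 1↦2, 2↦1, 3↦3}  →  V:4 E:2  edges: 1-q->2 2-q->1
2. fire R3 via {0↦1, 1↦2, 2↦0, 3↦4}  →  V:3 E:0  edges: ∅
halt: no rule applies after step 2
NF edges: []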